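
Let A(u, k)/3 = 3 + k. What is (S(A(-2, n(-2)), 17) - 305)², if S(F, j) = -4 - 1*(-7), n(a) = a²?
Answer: 91204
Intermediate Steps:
A(u, k) = 9 + 3*k (A(u, k) = 3*(3 + k) = 9 + 3*k)
S(F, j) = 3 (S(F, j) = -4 + 7 = 3)
(S(A(-2, n(-2)), 17) - 305)² = (3 - 305)² = (-302)² = 91204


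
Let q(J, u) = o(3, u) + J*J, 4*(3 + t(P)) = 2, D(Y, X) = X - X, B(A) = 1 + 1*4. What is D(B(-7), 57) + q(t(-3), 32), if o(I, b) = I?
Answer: 37/4 ≈ 9.2500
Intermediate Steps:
B(A) = 5 (B(A) = 1 + 4 = 5)
D(Y, X) = 0
t(P) = -5/2 (t(P) = -3 + (¼)*2 = -3 + ½ = -5/2)
q(J, u) = 3 + J² (q(J, u) = 3 + J*J = 3 + J²)
D(B(-7), 57) + q(t(-3), 32) = 0 + (3 + (-5/2)²) = 0 + (3 + 25/4) = 0 + 37/4 = 37/4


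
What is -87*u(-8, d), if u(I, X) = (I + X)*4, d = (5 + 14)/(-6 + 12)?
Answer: 1682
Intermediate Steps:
d = 19/6 ≈ 3.1667
u(I, X) = 4*I + 4*X
-87*u(-8, d) = -87*(4*(-8) + 4*(19/6)) = -87*(-32 + 38/3) = -87*(-58/3) = 1682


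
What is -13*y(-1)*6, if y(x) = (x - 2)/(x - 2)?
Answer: -78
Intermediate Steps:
y(x) = 1 (y(x) = (-2 + x)/(-2 + x) = 1)
-13*y(-1)*6 = -13*1*6 = -13*6 = -78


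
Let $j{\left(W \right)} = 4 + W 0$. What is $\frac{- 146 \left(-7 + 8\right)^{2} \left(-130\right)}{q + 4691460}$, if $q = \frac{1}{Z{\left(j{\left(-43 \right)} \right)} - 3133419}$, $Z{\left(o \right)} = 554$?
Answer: $\frac{59461777700}{14697710832899} \approx 0.0040457$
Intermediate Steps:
$j{\left(W \right)} = 4$ ($j{\left(W \right)} = 4 + 0 = 4$)
$q = - \frac{1}{3132865}$ ($q = \frac{1}{554 - 3133419} = \frac{1}{-3132865} = - \frac{1}{3132865} \approx -3.192 \cdot 10^{-7}$)
$\frac{- 146 \left(-7 + 8\right)^{2} \left(-130\right)}{q + 4691460} = \frac{- 146 \left(-7 + 8\right)^{2} \left(-130\right)}{- \frac{1}{3132865} + 4691460} = \frac{- 146 \cdot 1^{2} \left(-130\right)}{\frac{14697710832899}{3132865}} = \left(-146\right) 1 \left(-130\right) \frac{3132865}{14697710832899} = \left(-146\right) \left(-130\right) \frac{3132865}{14697710832899} = 18980 \cdot \frac{3132865}{14697710832899} = \frac{59461777700}{14697710832899}$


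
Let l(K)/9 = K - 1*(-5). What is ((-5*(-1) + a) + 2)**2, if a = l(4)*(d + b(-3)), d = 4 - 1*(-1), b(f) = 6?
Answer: 806404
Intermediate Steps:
l(K) = 45 + 9*K (l(K) = 9*(K - 1*(-5)) = 9*(K + 5) = 9*(5 + K) = 45 + 9*K)
d = 5 (d = 4 + 1 = 5)
a = 891 (a = (45 + 9*4)*(5 + 6) = (45 + 36)*11 = 81*11 = 891)
((-5*(-1) + a) + 2)**2 = ((-5*(-1) + 891) + 2)**2 = ((5 + 891) + 2)**2 = (896 + 2)**2 = 898**2 = 806404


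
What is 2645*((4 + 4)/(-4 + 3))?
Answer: -21160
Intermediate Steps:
2645*((4 + 4)/(-4 + 3)) = 2645*(8/(-1)) = 2645*(8*(-1)) = 2645*(-8) = -21160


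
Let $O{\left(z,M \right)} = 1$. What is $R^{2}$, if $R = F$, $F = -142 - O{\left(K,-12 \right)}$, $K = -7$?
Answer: $20449$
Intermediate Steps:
$F = -143$ ($F = -142 - 1 = -143$)
$R = -143$
$R^{2} = \left(-143\right)^{2} = 20449$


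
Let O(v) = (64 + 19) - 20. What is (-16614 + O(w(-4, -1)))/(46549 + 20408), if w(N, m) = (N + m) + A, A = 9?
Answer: -5517/22319 ≈ -0.24719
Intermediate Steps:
w(N, m) = 9 + N + m (w(N, m) = (N + m) + 9 = 9 + N + m)
O(v) = 63 (O(v) = 83 - 20 = 63)
(-16614 + O(w(-4, -1)))/(46549 + 20408) = (-16614 + 63)/(46549 + 20408) = -16551/66957 = -16551*1/66957 = -5517/22319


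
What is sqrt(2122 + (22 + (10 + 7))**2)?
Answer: sqrt(3643) ≈ 60.357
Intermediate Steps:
sqrt(2122 + (22 + (10 + 7))**2) = sqrt(2122 + (22 + 17)**2) = sqrt(2122 + 39**2) = sqrt(2122 + 1521) = sqrt(3643)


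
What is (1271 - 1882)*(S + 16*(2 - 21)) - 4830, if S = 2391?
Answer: -1279987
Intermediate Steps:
(1271 - 1882)*(S + 16*(2 - 21)) - 4830 = (1271 - 1882)*(2391 + 16*(2 - 21)) - 4830 = -611*(2391 + 16*(-19)) - 4830 = -611*(2391 - 304) - 4830 = -611*2087 - 4830 = -1275157 - 4830 = -1279987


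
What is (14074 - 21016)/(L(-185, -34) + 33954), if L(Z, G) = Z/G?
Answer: -18156/88817 ≈ -0.20442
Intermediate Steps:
(14074 - 21016)/(L(-185, -34) + 33954) = (14074 - 21016)/(-185/(-34) + 33954) = -6942/(-185*(-1/34) + 33954) = -6942/(185/34 + 33954) = -6942/1154621/34 = -6942*34/1154621 = -18156/88817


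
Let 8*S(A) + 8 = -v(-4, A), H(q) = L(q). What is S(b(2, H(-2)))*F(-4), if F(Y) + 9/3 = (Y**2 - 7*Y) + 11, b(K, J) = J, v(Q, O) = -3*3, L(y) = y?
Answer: 13/2 ≈ 6.5000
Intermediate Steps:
H(q) = q
v(Q, O) = -9
F(Y) = 8 + Y**2 - 7*Y (F(Y) = -3 + ((Y**2 - 7*Y) + 11) = -3 + (11 + Y**2 - 7*Y) = 8 + Y**2 - 7*Y)
S(A) = 1/8 (S(A) = -1 + (-1*(-9))/8 = -1 + (1/8)*9 = -1 + 9/8 = 1/8)
S(b(2, H(-2)))*F(-4) = (8 + (-4)**2 - 7*(-4))/8 = (8 + 16 + 28)/8 = (1/8)*52 = 13/2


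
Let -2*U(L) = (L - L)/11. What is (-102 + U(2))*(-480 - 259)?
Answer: 75378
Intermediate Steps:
U(L) = 0 (U(L) = -(L - L)/(2*11) = -0/11 = -½*0 = 0)
(-102 + U(2))*(-480 - 259) = (-102 + 0)*(-480 - 259) = -102*(-739) = 75378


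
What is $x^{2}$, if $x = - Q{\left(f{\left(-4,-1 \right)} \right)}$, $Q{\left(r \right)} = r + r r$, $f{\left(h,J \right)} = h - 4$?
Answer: $3136$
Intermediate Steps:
$f{\left(h,J \right)} = -4 + h$ ($f{\left(h,J \right)} = h - 4 = -4 + h$)
$Q{\left(r \right)} = r + r^{2}$
$x = -56$ ($x = - \left(-4 - 4\right) \left(1 - 8\right) = - \left(-8\right) \left(1 - 8\right) = - \left(-8\right) \left(-7\right) = \left(-1\right) 56 = -56$)
$x^{2} = \left(-56\right)^{2} = 3136$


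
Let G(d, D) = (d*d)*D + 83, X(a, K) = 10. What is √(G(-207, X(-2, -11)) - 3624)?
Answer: √424949 ≈ 651.88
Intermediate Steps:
G(d, D) = 83 + D*d² (G(d, D) = d²*D + 83 = D*d² + 83 = 83 + D*d²)
√(G(-207, X(-2, -11)) - 3624) = √((83 + 10*(-207)²) - 3624) = √((83 + 10*42849) - 3624) = √((83 + 428490) - 3624) = √(428573 - 3624) = √424949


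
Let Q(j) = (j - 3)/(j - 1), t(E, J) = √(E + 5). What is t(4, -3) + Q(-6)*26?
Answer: 255/7 ≈ 36.429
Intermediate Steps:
t(E, J) = √(5 + E)
Q(j) = (-3 + j)/(-1 + j)
t(4, -3) + Q(-6)*26 = √(5 + 4) + ((-3 - 6)/(-1 - 6))*26 = √9 + (-9/(-7))*26 = 3 - ⅐*(-9)*26 = 3 + (9/7)*26 = 3 + 234/7 = 255/7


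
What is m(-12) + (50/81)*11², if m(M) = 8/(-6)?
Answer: 5942/81 ≈ 73.358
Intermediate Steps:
m(M) = -4/3 (m(M) = 8*(-⅙) = -4/3)
m(-12) + (50/81)*11² = -4/3 + (50/81)*11² = -4/3 + (50*(1/81))*121 = -4/3 + (50/81)*121 = -4/3 + 6050/81 = 5942/81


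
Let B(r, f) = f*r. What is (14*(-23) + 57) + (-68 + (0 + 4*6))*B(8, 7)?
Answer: -2729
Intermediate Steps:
(14*(-23) + 57) + (-68 + (0 + 4*6))*B(8, 7) = (14*(-23) + 57) + (-68 + (0 + 4*6))*(7*8) = (-322 + 57) + (-68 + (0 + 24))*56 = -265 + (-68 + 24)*56 = -265 - 44*56 = -265 - 2464 = -2729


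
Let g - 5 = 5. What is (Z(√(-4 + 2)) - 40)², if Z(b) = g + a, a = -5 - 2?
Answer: 1369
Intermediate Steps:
g = 10 (g = 5 + 5 = 10)
a = -7
Z(b) = 3 (Z(b) = 10 - 7 = 3)
(Z(√(-4 + 2)) - 40)² = (3 - 40)² = (-37)² = 1369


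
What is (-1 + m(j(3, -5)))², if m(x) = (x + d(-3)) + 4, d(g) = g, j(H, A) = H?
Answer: 9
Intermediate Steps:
m(x) = 1 + x (m(x) = (x - 3) + 4 = (-3 + x) + 4 = 1 + x)
(-1 + m(j(3, -5)))² = (-1 + (1 + 3))² = (-1 + 4)² = 3² = 9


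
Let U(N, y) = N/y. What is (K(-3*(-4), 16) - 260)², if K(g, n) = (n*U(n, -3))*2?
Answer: 1669264/9 ≈ 1.8547e+5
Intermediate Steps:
K(g, n) = -2*n²/3 (K(g, n) = (n*(n/(-3)))*2 = (n*(n*(-⅓)))*2 = (n*(-n/3))*2 = -n²/3*2 = -2*n²/3)
(K(-3*(-4), 16) - 260)² = (-⅔*16² - 260)² = (-⅔*256 - 260)² = (-512/3 - 260)² = (-1292/3)² = 1669264/9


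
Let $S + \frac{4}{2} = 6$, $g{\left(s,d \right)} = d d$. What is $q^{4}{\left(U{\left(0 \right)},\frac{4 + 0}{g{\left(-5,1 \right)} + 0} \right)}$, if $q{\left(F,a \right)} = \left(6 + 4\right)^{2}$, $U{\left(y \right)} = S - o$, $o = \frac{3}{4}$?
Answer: $100000000$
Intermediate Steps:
$g{\left(s,d \right)} = d^{2}$
$S = 4$ ($S = -2 + 6 = 4$)
$o = \frac{3}{4}$ ($o = 3 \cdot \frac{1}{4} = \frac{3}{4} \approx 0.75$)
$U{\left(y \right)} = \frac{13}{4}$ ($U{\left(y \right)} = 4 - \frac{3}{4} = \frac{13}{4}$)
$q{\left(F,a \right)} = 100$ ($q{\left(F,a \right)} = 10^{2} = 100$)
$q^{4}{\left(U{\left(0 \right)},\frac{4 + 0}{g{\left(-5,1 \right)} + 0} \right)} = 100^{4} = 100000000$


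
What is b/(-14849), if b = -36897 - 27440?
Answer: 64337/14849 ≈ 4.3327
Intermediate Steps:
b = -64337
b/(-14849) = -64337/(-14849) = -64337*(-1/14849) = 64337/14849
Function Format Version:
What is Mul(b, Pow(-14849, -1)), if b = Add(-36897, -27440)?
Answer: Rational(64337, 14849) ≈ 4.3327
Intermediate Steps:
b = -64337
Mul(b, Pow(-14849, -1)) = Mul(-64337, Pow(-14849, -1)) = Mul(-64337, Rational(-1, 14849)) = Rational(64337, 14849)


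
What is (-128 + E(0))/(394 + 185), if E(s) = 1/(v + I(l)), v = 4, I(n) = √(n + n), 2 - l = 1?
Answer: -298/1351 - √2/8106 ≈ -0.22075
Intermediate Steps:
l = 1 (l = 2 - 1*1 = 2 - 1 = 1)
I(n) = √2*√n (I(n) = √(2*n) = √2*√n)
E(s) = 1/(4 + √2) (E(s) = 1/(4 + √2*√1) = 1/(4 + √2*1) = 1/(4 + √2))
(-128 + E(0))/(394 + 185) = (-128 + (2/7 - √2/14))/(394 + 185) = (-894/7 - √2/14)/579 = (-894/7 - √2/14)*(1/579) = -298/1351 - √2/8106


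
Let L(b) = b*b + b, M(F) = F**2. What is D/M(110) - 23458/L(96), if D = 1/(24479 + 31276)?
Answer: -659399981237/261758574000 ≈ -2.5191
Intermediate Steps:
D = 1/55755 ≈ 1.7936e-5
L(b) = b + b**2 (L(b) = b**2 + b = b + b**2)
D/M(110) - 23458/L(96) = 1/(55755*(110**2)) - 23458*1/(96*(1 + 96)) = (1/55755)/12100 - 23458/(96*97) = (1/55755)*(1/12100) - 23458/9312 = 1/674635500 - 23458*1/9312 = 1/674635500 - 11729/4656 = -659399981237/261758574000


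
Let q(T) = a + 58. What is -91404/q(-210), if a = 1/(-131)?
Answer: -11973924/7597 ≈ -1576.1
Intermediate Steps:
a = -1/131 ≈ -0.0076336
q(T) = 7597/131 (q(T) = -1/131 + 58 = 7597/131)
-91404/q(-210) = -91404/7597/131 = -91404*131/7597 = -11973924/7597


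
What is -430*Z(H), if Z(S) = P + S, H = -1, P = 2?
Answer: -430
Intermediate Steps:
Z(S) = 2 + S
-430*Z(H) = -430*(2 - 1) = -430*1 = -430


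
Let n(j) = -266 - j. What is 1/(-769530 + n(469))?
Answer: -1/770265 ≈ -1.2983e-6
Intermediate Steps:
1/(-769530 + n(469)) = 1/(-769530 + (-266 - 1*469)) = 1/(-769530 + (-266 - 469)) = 1/(-769530 - 735) = 1/(-770265) = -1/770265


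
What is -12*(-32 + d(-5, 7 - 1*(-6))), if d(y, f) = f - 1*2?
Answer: 252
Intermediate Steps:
d(y, f) = -2 + f (d(y, f) = f - 2 = -2 + f)
-12*(-32 + d(-5, 7 - 1*(-6))) = -12*(-32 + (-2 + (7 - 1*(-6)))) = -12*(-32 + (-2 + (7 + 6))) = -12*(-32 + (-2 + 13)) = -12*(-32 + 11) = -12*(-21) = -1*(-252) = 252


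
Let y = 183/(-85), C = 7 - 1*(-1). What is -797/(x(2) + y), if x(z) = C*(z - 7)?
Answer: 67745/3583 ≈ 18.907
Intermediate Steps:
C = 8 (C = 7 + 1 = 8)
y = -183/85 (y = 183*(-1/85) = -183/85 ≈ -2.1529)
x(z) = -56 + 8*z (x(z) = 8*(z - 7) = 8*(-7 + z) = -56 + 8*z)
-797/(x(2) + y) = -797/((-56 + 8*2) - 183/85) = -797/((-56 + 16) - 183/85) = -797/(-40 - 183/85) = -797/(-3583/85) = -85/3583*(-797) = 67745/3583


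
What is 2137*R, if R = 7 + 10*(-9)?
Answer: -177371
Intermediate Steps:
R = -83 (R = 7 - 90 = -83)
2137*R = 2137*(-83) = -177371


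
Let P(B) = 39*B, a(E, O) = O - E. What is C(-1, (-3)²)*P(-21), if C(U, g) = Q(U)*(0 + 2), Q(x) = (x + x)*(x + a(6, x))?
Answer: -26208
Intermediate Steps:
Q(x) = 2*x*(-6 + 2*x) (Q(x) = (x + x)*(x + (x - 1*6)) = (2*x)*(x + (x - 6)) = (2*x)*(x + (-6 + x)) = (2*x)*(-6 + 2*x) = 2*x*(-6 + 2*x))
C(U, g) = 8*U*(-3 + U) (C(U, g) = (4*U*(-3 + U))*(0 + 2) = (4*U*(-3 + U))*2 = 8*U*(-3 + U))
C(-1, (-3)²)*P(-21) = (8*(-1)*(-3 - 1))*(39*(-21)) = (8*(-1)*(-4))*(-819) = 32*(-819) = -26208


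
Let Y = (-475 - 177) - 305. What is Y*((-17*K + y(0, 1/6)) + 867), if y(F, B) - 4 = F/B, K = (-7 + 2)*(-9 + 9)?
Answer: -833547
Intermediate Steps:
K = 0 (K = -5*0 = 0)
Y = -957 (Y = -652 - 305 = -957)
y(F, B) = 4 + F/B
Y*((-17*K + y(0, 1/6)) + 867) = -957*((-17*0 + (4 + 0/(1/6))) + 867) = -957*((0 + (4 + 0/(⅙))) + 867) = -957*((0 + (4 + 0*6)) + 867) = -957*((0 + (4 + 0)) + 867) = -957*((0 + 4) + 867) = -957*(4 + 867) = -957*871 = -833547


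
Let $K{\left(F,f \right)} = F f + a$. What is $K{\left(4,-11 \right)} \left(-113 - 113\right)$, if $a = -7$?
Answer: $11526$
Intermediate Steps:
$K{\left(F,f \right)} = -7 + F f$ ($K{\left(F,f \right)} = F f - 7 = -7 + F f$)
$K{\left(4,-11 \right)} \left(-113 - 113\right) = \left(-7 + 4 \left(-11\right)\right) \left(-113 - 113\right) = \left(-7 - 44\right) \left(-226\right) = \left(-51\right) \left(-226\right) = 11526$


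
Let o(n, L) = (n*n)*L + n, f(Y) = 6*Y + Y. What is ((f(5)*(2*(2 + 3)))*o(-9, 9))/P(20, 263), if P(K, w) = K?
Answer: 12600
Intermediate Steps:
f(Y) = 7*Y
o(n, L) = n + L*n² (o(n, L) = n²*L + n = L*n² + n = n + L*n²)
((f(5)*(2*(2 + 3)))*o(-9, 9))/P(20, 263) = (((7*5)*(2*(2 + 3)))*(-9*(1 + 9*(-9))))/20 = ((35*(2*5))*(-9*(1 - 81)))*(1/20) = ((35*10)*(-9*(-80)))*(1/20) = (350*720)*(1/20) = 252000*(1/20) = 12600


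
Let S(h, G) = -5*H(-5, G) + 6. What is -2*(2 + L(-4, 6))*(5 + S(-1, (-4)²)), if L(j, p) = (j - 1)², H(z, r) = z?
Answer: -1944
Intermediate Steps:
L(j, p) = (-1 + j)²
S(h, G) = 31 (S(h, G) = -5*(-5) + 6 = 25 + 6 = 31)
-2*(2 + L(-4, 6))*(5 + S(-1, (-4)²)) = -2*(2 + (-1 - 4)²)*(5 + 31) = -2*(2 + (-5)²)*36 = -2*(2 + 25)*36 = -54*36 = -2*972 = -1944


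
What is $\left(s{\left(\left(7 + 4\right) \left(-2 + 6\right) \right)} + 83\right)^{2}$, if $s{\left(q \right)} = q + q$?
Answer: $29241$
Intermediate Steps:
$s{\left(q \right)} = 2 q$
$\left(s{\left(\left(7 + 4\right) \left(-2 + 6\right) \right)} + 83\right)^{2} = \left(2 \left(7 + 4\right) \left(-2 + 6\right) + 83\right)^{2} = \left(2 \cdot 11 \cdot 4 + 83\right)^{2} = \left(2 \cdot 44 + 83\right)^{2} = \left(88 + 83\right)^{2} = 171^{2} = 29241$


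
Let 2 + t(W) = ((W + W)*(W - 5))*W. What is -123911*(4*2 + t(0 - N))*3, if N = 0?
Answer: -2230398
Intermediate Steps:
t(W) = -2 + 2*W**2*(-5 + W) (t(W) = -2 + ((W + W)*(W - 5))*W = -2 + ((2*W)*(-5 + W))*W = -2 + (2*W*(-5 + W))*W = -2 + 2*W**2*(-5 + W))
-123911*(4*2 + t(0 - N))*3 = -123911*(4*2 + (-2 - 10*(0 - 1*0)**2 + 2*(0 - 1*0)**3))*3 = -123911*(8 + (-2 - 10*(0 + 0)**2 + 2*(0 + 0)**3))*3 = -123911*(8 + (-2 - 10*0**2 + 2*0**3))*3 = -123911*(8 + (-2 - 10*0 + 2*0))*3 = -123911*(8 + (-2 + 0 + 0))*3 = -123911*(8 - 2)*3 = -743466*3 = -123911*18 = -2230398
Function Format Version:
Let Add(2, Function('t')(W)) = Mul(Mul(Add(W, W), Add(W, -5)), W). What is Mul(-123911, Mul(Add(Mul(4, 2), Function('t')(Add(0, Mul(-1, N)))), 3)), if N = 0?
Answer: -2230398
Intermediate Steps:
Function('t')(W) = Add(-2, Mul(2, Pow(W, 2), Add(-5, W))) (Function('t')(W) = Add(-2, Mul(Mul(Add(W, W), Add(W, -5)), W)) = Add(-2, Mul(Mul(Mul(2, W), Add(-5, W)), W)) = Add(-2, Mul(Mul(2, W, Add(-5, W)), W)) = Add(-2, Mul(2, Pow(W, 2), Add(-5, W))))
Mul(-123911, Mul(Add(Mul(4, 2), Function('t')(Add(0, Mul(-1, N)))), 3)) = Mul(-123911, Mul(Add(Mul(4, 2), Add(-2, Mul(-10, Pow(Add(0, Mul(-1, 0)), 2)), Mul(2, Pow(Add(0, Mul(-1, 0)), 3)))), 3)) = Mul(-123911, Mul(Add(8, Add(-2, Mul(-10, Pow(Add(0, 0), 2)), Mul(2, Pow(Add(0, 0), 3)))), 3)) = Mul(-123911, Mul(Add(8, Add(-2, Mul(-10, Pow(0, 2)), Mul(2, Pow(0, 3)))), 3)) = Mul(-123911, Mul(Add(8, Add(-2, Mul(-10, 0), Mul(2, 0))), 3)) = Mul(-123911, Mul(Add(8, Add(-2, 0, 0)), 3)) = Mul(-123911, Mul(Add(8, -2), 3)) = Mul(-123911, Mul(6, 3)) = Mul(-123911, 18) = -2230398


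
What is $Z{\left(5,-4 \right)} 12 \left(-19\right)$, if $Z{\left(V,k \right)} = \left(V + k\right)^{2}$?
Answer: $-228$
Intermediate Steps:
$Z{\left(5,-4 \right)} 12 \left(-19\right) = \left(5 - 4\right)^{2} \cdot 12 \left(-19\right) = 1^{2} \cdot 12 \left(-19\right) = 1 \cdot 12 \left(-19\right) = 12 \left(-19\right) = -228$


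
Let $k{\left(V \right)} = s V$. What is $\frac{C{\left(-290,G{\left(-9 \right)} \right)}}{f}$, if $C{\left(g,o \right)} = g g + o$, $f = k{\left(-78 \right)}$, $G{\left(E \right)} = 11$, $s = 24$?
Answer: $- \frac{28037}{624} \approx -44.931$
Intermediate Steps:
$k{\left(V \right)} = 24 V$
$f = -1872$ ($f = 24 \left(-78\right) = -1872$)
$C{\left(g,o \right)} = o + g^{2}$ ($C{\left(g,o \right)} = g^{2} + o = o + g^{2}$)
$\frac{C{\left(-290,G{\left(-9 \right)} \right)}}{f} = \frac{11 + \left(-290\right)^{2}}{-1872} = \left(11 + 84100\right) \left(- \frac{1}{1872}\right) = 84111 \left(- \frac{1}{1872}\right) = - \frac{28037}{624}$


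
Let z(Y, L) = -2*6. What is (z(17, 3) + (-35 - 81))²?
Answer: 16384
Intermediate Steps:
z(Y, L) = -12
(z(17, 3) + (-35 - 81))² = (-12 + (-35 - 81))² = (-12 - 116)² = (-128)² = 16384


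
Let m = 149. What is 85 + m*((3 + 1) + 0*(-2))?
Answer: 681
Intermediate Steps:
85 + m*((3 + 1) + 0*(-2)) = 85 + 149*((3 + 1) + 0*(-2)) = 85 + 149*(4 + 0) = 85 + 149*4 = 85 + 596 = 681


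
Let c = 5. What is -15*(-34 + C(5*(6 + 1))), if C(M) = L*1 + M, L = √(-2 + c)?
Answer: -15 - 15*√3 ≈ -40.981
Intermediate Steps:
L = √3 (L = √(-2 + 5) = √3 ≈ 1.7320)
C(M) = M + √3 (C(M) = √3*1 + M = √3 + M = M + √3)
-15*(-34 + C(5*(6 + 1))) = -15*(-34 + (5*(6 + 1) + √3)) = -15*(-34 + (5*7 + √3)) = -15*(-34 + (35 + √3)) = -15*(1 + √3) = -15 - 15*√3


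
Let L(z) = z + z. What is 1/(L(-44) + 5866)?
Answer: 1/5778 ≈ 0.00017307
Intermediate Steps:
L(z) = 2*z
1/(L(-44) + 5866) = 1/(2*(-44) + 5866) = 1/(-88 + 5866) = 1/5778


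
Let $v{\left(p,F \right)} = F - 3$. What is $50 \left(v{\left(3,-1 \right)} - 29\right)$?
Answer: $-1650$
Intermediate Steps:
$v{\left(p,F \right)} = -3 + F$ ($v{\left(p,F \right)} = F - 3 = -3 + F$)
$50 \left(v{\left(3,-1 \right)} - 29\right) = 50 \left(\left(-3 - 1\right) - 29\right) = 50 \left(-4 - 29\right) = 50 \left(-33\right) = -1650$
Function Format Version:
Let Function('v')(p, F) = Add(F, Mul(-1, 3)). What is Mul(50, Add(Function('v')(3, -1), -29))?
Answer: -1650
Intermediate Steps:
Function('v')(p, F) = Add(-3, F) (Function('v')(p, F) = Add(F, -3) = Add(-3, F))
Mul(50, Add(Function('v')(3, -1), -29)) = Mul(50, Add(Add(-3, -1), -29)) = Mul(50, Add(-4, -29)) = Mul(50, -33) = -1650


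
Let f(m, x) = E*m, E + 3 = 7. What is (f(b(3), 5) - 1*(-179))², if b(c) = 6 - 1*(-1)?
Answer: 42849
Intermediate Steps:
E = 4 (E = -3 + 7 = 4)
b(c) = 7 (b(c) = 6 + 1 = 7)
f(m, x) = 4*m
(f(b(3), 5) - 1*(-179))² = (4*7 - 1*(-179))² = (28 + 179)² = 207² = 42849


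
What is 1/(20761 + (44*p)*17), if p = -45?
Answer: -1/12899 ≈ -7.7525e-5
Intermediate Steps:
1/(20761 + (44*p)*17) = 1/(20761 + (44*(-45))*17) = 1/(20761 - 1980*17) = 1/(20761 - 33660) = 1/(-12899) = -1/12899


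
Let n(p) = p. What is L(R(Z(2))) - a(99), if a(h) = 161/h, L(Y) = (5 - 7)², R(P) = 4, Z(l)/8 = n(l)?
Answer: 235/99 ≈ 2.3737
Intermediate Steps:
Z(l) = 8*l
L(Y) = 4 (L(Y) = (-2)² = 4)
L(R(Z(2))) - a(99) = 4 - 161/99 = 235/99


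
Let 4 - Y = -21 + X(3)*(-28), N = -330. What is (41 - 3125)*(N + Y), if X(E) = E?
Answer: 681564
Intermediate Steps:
Y = 109 (Y = 4 - (-21 + 3*(-28)) = 4 - (-21 - 84) = 4 - 1*(-105) = 4 + 105 = 109)
(41 - 3125)*(N + Y) = (41 - 3125)*(-330 + 109) = -3084*(-221) = 681564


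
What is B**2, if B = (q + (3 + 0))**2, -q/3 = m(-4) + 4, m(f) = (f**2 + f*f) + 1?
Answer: 136048896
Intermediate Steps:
m(f) = 1 + 2*f**2 (m(f) = (f**2 + f**2) + 1 = 2*f**2 + 1 = 1 + 2*f**2)
q = -111 (q = -3*((1 + 2*(-4)**2) + 4) = -3*((1 + 2*16) + 4) = -3*((1 + 32) + 4) = -3*(33 + 4) = -3*37 = -111)
B = 11664 (B = (-111 + (3 + 0))**2 = (-111 + 3)**2 = (-108)**2 = 11664)
B**2 = 11664**2 = 136048896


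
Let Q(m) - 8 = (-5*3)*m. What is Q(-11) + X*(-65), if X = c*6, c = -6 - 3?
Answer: 3683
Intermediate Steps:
c = -9
Q(m) = 8 - 15*m (Q(m) = 8 + (-5*3)*m = 8 - 15*m)
X = -54 (X = -9*6 = -54)
Q(-11) + X*(-65) = (8 - 15*(-11)) - 54*(-65) = (8 + 165) + 3510 = 173 + 3510 = 3683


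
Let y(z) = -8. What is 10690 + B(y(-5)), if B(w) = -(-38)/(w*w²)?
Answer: 2736621/256 ≈ 10690.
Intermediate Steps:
B(w) = 38/w³ (B(w) = -(-38)/(w³) = -(-38)/w³ = 38/w³)
10690 + B(y(-5)) = 10690 + 38/(-8)³ = 10690 + 38*(-1/512) = 10690 - 19/256 = 2736621/256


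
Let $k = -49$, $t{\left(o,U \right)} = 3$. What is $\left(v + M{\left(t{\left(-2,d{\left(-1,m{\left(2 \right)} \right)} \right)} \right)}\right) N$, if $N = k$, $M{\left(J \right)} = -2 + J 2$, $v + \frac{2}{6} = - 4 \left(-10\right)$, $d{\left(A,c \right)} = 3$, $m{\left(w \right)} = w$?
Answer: $- \frac{6419}{3} \approx -2139.7$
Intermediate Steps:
$v = \frac{119}{3}$ ($v = - \frac{1}{3} - 4 \left(-10\right) = - \frac{1}{3} - -40 = - \frac{1}{3} + 40 = \frac{119}{3} \approx 39.667$)
$M{\left(J \right)} = -2 + 2 J$
$N = -49$
$\left(v + M{\left(t{\left(-2,d{\left(-1,m{\left(2 \right)} \right)} \right)} \right)}\right) N = \left(\frac{119}{3} + \left(-2 + 2 \cdot 3\right)\right) \left(-49\right) = \left(\frac{119}{3} + \left(-2 + 6\right)\right) \left(-49\right) = \left(\frac{119}{3} + 4\right) \left(-49\right) = \frac{131}{3} \left(-49\right) = - \frac{6419}{3}$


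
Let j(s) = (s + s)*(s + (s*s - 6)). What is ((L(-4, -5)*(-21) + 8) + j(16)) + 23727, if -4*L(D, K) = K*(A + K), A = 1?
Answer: 32352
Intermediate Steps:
L(D, K) = -K*(1 + K)/4
j(s) = 2*s*(-6 + s + s**2) (j(s) = (2*s)*(s + (s**2 - 6)) = (2*s)*(s + (-6 + s**2)) = (2*s)*(-6 + s + s**2) = 2*s*(-6 + s + s**2))
((L(-4, -5)*(-21) + 8) + j(16)) + 23727 = ((-1/4*(-5)*(1 - 5)*(-21) + 8) + 2*16*(-6 + 16 + 16**2)) + 23727 = ((-1/4*(-5)*(-4)*(-21) + 8) + 2*16*(-6 + 16 + 256)) + 23727 = ((-5*(-21) + 8) + 2*16*266) + 23727 = ((105 + 8) + 8512) + 23727 = (113 + 8512) + 23727 = 8625 + 23727 = 32352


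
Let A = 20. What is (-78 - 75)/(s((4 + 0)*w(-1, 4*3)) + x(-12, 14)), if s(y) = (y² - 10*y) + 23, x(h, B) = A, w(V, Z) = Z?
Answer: -153/1867 ≈ -0.081950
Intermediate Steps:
x(h, B) = 20
s(y) = 23 + y² - 10*y
(-78 - 75)/(s((4 + 0)*w(-1, 4*3)) + x(-12, 14)) = (-78 - 75)/((23 + ((4 + 0)*(4*3))² - 10*(4 + 0)*4*3) + 20) = -153/((23 + (4*12)² - 40*12) + 20) = -153/((23 + 48² - 10*48) + 20) = -153/((23 + 2304 - 480) + 20) = -153/(1847 + 20) = -153/1867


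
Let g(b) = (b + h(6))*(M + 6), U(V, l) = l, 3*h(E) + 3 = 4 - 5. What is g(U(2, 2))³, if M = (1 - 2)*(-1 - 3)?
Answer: 8000/27 ≈ 296.30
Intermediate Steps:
h(E) = -4/3 (h(E) = -1 + (4 - 5)/3 = -1 + (⅓)*(-1) = -1 - ⅓ = -4/3)
M = 4 (M = -1*(-4) = 4)
g(b) = -40/3 + 10*b (g(b) = (b - 4/3)*(4 + 6) = (-4/3 + b)*10 = -40/3 + 10*b)
g(U(2, 2))³ = (-40/3 + 10*2)³ = (-40/3 + 20)³ = (20/3)³ = 8000/27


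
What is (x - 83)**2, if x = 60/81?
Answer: 4932841/729 ≈ 6766.6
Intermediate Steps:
x = 20/27 (x = 60*(1/81) = 20/27 ≈ 0.74074)
(x - 83)**2 = (20/27 - 83)**2 = (-2221/27)**2 = 4932841/729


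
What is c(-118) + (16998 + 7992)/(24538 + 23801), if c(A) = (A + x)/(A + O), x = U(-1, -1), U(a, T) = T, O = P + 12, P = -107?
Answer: 410193/381341 ≈ 1.0757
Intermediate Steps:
O = -95 (O = -107 + 12 = -95)
x = -1
c(A) = (-1 + A)/(-95 + A) (c(A) = (A - 1)/(A - 95) = (-1 + A)/(-95 + A))
c(-118) + (16998 + 7992)/(24538 + 23801) = (-1 - 118)/(-95 - 118) + (16998 + 7992)/(24538 + 23801) = -119/(-213) + 24990/48339 = -1/213*(-119) + 24990*(1/48339) = 119/213 + 8330/16113 = 410193/381341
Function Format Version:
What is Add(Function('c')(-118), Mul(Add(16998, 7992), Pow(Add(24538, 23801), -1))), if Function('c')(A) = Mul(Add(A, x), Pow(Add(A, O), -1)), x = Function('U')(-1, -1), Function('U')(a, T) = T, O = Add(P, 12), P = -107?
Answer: Rational(410193, 381341) ≈ 1.0757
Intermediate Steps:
O = -95 (O = Add(-107, 12) = -95)
x = -1
Function('c')(A) = Mul(Pow(Add(-95, A), -1), Add(-1, A)) (Function('c')(A) = Mul(Add(A, -1), Pow(Add(A, -95), -1)) = Mul(Add(-1, A), Pow(Add(-95, A), -1)) = Mul(Pow(Add(-95, A), -1), Add(-1, A)))
Add(Function('c')(-118), Mul(Add(16998, 7992), Pow(Add(24538, 23801), -1))) = Add(Mul(Pow(Add(-95, -118), -1), Add(-1, -118)), Mul(Add(16998, 7992), Pow(Add(24538, 23801), -1))) = Add(Mul(Pow(-213, -1), -119), Mul(24990, Pow(48339, -1))) = Add(Mul(Rational(-1, 213), -119), Mul(24990, Rational(1, 48339))) = Add(Rational(119, 213), Rational(8330, 16113)) = Rational(410193, 381341)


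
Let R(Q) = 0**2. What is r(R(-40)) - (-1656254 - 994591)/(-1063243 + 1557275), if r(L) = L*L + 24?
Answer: 14507613/494032 ≈ 29.366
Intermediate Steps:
R(Q) = 0
r(L) = 24 + L**2 (r(L) = L**2 + 24 = 24 + L**2)
r(R(-40)) - (-1656254 - 994591)/(-1063243 + 1557275) = (24 + 0**2) - (-1656254 - 994591)/(-1063243 + 1557275) = (24 + 0) - (-2650845)/494032 = 24 - (-2650845)/494032 = 24 - 1*(-2650845/494032) = 24 + 2650845/494032 = 14507613/494032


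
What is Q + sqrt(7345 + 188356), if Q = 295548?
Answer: 295548 + sqrt(195701) ≈ 2.9599e+5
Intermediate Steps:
Q + sqrt(7345 + 188356) = 295548 + sqrt(7345 + 188356) = 295548 + sqrt(195701)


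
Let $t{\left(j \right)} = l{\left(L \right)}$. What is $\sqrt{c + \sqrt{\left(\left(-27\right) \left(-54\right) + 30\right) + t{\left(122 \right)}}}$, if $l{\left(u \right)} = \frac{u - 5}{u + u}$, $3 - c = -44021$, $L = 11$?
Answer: $\frac{\sqrt{5326904 + 33 \sqrt{20009}}}{11} \approx 209.91$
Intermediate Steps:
$c = 44024$ ($c = 3 - -44021 = 3 + 44021 = 44024$)
$l{\left(u \right)} = \frac{-5 + u}{2 u}$
$t{\left(j \right)} = \frac{3}{11}$ ($t{\left(j \right)} = \frac{-5 + 11}{2 \cdot 11} = \frac{1}{2} \cdot \frac{1}{11} \cdot 6 = \frac{3}{11}$)
$\sqrt{c + \sqrt{\left(\left(-27\right) \left(-54\right) + 30\right) + t{\left(122 \right)}}} = \sqrt{44024 + \sqrt{\left(\left(-27\right) \left(-54\right) + 30\right) + \frac{3}{11}}} = \sqrt{44024 + \sqrt{\left(1458 + 30\right) + \frac{3}{11}}} = \sqrt{44024 + \sqrt{1488 + \frac{3}{11}}} = \sqrt{44024 + \sqrt{\frac{16371}{11}}} = \sqrt{44024 + \frac{3 \sqrt{20009}}{11}}$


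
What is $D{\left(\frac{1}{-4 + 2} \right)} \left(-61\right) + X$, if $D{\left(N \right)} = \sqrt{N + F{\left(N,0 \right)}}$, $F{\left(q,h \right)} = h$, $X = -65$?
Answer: $-65 - \frac{61 i \sqrt{2}}{2} \approx -65.0 - 43.133 i$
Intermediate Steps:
$D{\left(N \right)} = \sqrt{N}$ ($D{\left(N \right)} = \sqrt{N + 0} = \sqrt{N}$)
$D{\left(\frac{1}{-4 + 2} \right)} \left(-61\right) + X = \sqrt{\frac{1}{-4 + 2}} \left(-61\right) - 65 = \sqrt{\frac{1}{-2}} \left(-61\right) - 65 = \sqrt{- \frac{1}{2}} \left(-61\right) - 65 = \frac{i \sqrt{2}}{2} \left(-61\right) - 65 = - \frac{61 i \sqrt{2}}{2} - 65 = -65 - \frac{61 i \sqrt{2}}{2}$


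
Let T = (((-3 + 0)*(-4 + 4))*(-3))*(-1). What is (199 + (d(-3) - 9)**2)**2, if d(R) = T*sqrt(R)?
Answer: 78400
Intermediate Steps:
T = 0 (T = (-3*0*(-3))*(-1) = (0*(-3))*(-1) = 0*(-1) = 0)
d(R) = 0 (d(R) = 0*sqrt(R) = 0)
(199 + (d(-3) - 9)**2)**2 = (199 + (0 - 9)**2)**2 = (199 + (-9)**2)**2 = (199 + 81)**2 = 280**2 = 78400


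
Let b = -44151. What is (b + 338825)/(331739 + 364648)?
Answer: 294674/696387 ≈ 0.42315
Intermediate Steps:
(b + 338825)/(331739 + 364648) = (-44151 + 338825)/(331739 + 364648) = 294674/696387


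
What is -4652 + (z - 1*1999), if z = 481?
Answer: -6170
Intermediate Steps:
-4652 + (z - 1*1999) = -4652 + (481 - 1*1999) = -4652 + (481 - 1999) = -4652 - 1518 = -6170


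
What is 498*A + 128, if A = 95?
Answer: 47438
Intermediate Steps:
498*A + 128 = 498*95 + 128 = 47310 + 128 = 47438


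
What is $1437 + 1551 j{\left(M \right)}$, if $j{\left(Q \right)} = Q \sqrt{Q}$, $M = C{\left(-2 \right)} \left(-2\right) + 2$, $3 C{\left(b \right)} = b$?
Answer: $1437 + \frac{5170 \sqrt{30}}{3} \approx 10876.0$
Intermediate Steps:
$C{\left(b \right)} = \frac{b}{3}$
$M = \frac{10}{3}$ ($M = \frac{1}{3} \left(-2\right) \left(-2\right) + 2 = \left(- \frac{2}{3}\right) \left(-2\right) + 2 = \frac{4}{3} + 2 = \frac{10}{3} \approx 3.3333$)
$j{\left(Q \right)} = Q^{\frac{3}{2}}$
$1437 + 1551 j{\left(M \right)} = 1437 + 1551 \left(\frac{10}{3}\right)^{\frac{3}{2}} = 1437 + 1551 \frac{10 \sqrt{30}}{9} = 1437 + \frac{5170 \sqrt{30}}{3}$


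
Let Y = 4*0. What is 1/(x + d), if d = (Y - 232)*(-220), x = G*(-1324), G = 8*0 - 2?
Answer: 1/53688 ≈ 1.8626e-5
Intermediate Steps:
G = -2 (G = 0 - 2 = -2)
Y = 0
x = 2648 (x = -2*(-1324) = 2648)
d = 51040 (d = (0 - 232)*(-220) = -232*(-220) = 51040)
1/(x + d) = 1/(2648 + 51040) = 1/53688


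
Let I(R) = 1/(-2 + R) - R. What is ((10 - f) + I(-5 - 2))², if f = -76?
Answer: 698896/81 ≈ 8628.3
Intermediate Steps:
((10 - f) + I(-5 - 2))² = ((10 - 1*(-76)) + (1 - (-5 - 2)² + 2*(-5 - 2))/(-2 + (-5 - 2)))² = ((10 + 76) + (1 - 1*(-7)² + 2*(-7))/(-2 - 7))² = (86 + (1 - 1*49 - 14)/(-9))² = (86 - (1 - 49 - 14)/9)² = (86 - ⅑*(-62))² = (86 + 62/9)² = (836/9)² = 698896/81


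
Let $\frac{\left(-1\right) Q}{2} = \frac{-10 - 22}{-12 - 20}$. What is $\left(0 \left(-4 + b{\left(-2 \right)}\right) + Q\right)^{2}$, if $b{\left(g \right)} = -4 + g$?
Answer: $4$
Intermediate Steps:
$Q = -2$ ($Q = - 2 \frac{-10 - 22}{-12 - 20} = - 2 \left(- \frac{32}{-32}\right) = - 2 \left(\left(-32\right) \left(- \frac{1}{32}\right)\right) = \left(-2\right) 1 = -2$)
$\left(0 \left(-4 + b{\left(-2 \right)}\right) + Q\right)^{2} = \left(0 \left(-4 - 6\right) - 2\right)^{2} = \left(0 \left(-10\right) - 2\right)^{2} = \left(0 - 2\right)^{2} = \left(-2\right)^{2} = 4$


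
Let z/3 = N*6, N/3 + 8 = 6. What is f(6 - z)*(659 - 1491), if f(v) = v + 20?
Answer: -111488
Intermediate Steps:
N = -6 (N = -24 + 3*6 = -24 + 18 = -6)
z = -108 (z = 3*(-6*6) = 3*(-36) = -108)
f(v) = 20 + v
f(6 - z)*(659 - 1491) = (20 + (6 - 1*(-108)))*(659 - 1491) = (20 + (6 + 108))*(-832) = (20 + 114)*(-832) = 134*(-832) = -111488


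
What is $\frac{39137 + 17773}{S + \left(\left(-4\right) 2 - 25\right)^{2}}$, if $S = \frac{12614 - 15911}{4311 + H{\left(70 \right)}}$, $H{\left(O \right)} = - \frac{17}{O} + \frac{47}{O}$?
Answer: $\frac{572514600}{10947647} \approx 52.296$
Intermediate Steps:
$H{\left(O \right)} = \frac{30}{O}$
$S = - \frac{7693}{10060}$ ($S = \frac{12614 - 15911}{4311 + \frac{30}{70}} = - \frac{3297}{4311 + 30 \cdot \frac{1}{70}} = - \frac{3297}{4311 + \frac{3}{7}} = - \frac{3297}{\frac{30180}{7}} = \left(-3297\right) \frac{7}{30180} = - \frac{7693}{10060} \approx -0.76471$)
$\frac{39137 + 17773}{S + \left(\left(-4\right) 2 - 25\right)^{2}} = \frac{39137 + 17773}{- \frac{7693}{10060} + \left(\left(-4\right) 2 - 25\right)^{2}} = \frac{56910}{- \frac{7693}{10060} + \left(-8 - 25\right)^{2}} = \frac{56910}{- \frac{7693}{10060} + \left(-33\right)^{2}} = \frac{56910}{- \frac{7693}{10060} + 1089} = \frac{56910}{\frac{10947647}{10060}} = 56910 \cdot \frac{10060}{10947647} = \frac{572514600}{10947647}$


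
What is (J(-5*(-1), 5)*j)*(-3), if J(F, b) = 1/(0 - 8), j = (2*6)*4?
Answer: 18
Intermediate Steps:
j = 48 (j = 12*4 = 48)
J(F, b) = -⅛ (J(F, b) = 1/(-8) = -⅛)
(J(-5*(-1), 5)*j)*(-3) = -⅛*48*(-3) = -6*(-3) = 18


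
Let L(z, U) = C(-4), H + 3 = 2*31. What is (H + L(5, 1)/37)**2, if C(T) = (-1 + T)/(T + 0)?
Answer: 76335169/21904 ≈ 3485.0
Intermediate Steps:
H = 59 (H = -3 + 2*31 = -3 + 62 = 59)
C(T) = (-1 + T)/T
L(z, U) = 5/4 (L(z, U) = (-1 - 4)/(-4) = -1/4*(-5) = 5/4)
(H + L(5, 1)/37)**2 = (59 + (5/4)/37)**2 = (59 + (5/4)*(1/37))**2 = (59 + 5/148)**2 = (8737/148)**2 = 76335169/21904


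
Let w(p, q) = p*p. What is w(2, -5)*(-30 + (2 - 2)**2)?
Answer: -120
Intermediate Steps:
w(p, q) = p**2
w(2, -5)*(-30 + (2 - 2)**2) = 2**2*(-30 + (2 - 2)**2) = 4*(-30 + 0**2) = 4*(-30 + 0) = 4*(-30) = -120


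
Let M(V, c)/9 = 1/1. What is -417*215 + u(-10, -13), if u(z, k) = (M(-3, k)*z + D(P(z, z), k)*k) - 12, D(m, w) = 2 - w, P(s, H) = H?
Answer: -89952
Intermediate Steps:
M(V, c) = 9 (M(V, c) = 9/1 = 9*1 = 9)
u(z, k) = -12 + 9*z + k*(2 - k) (u(z, k) = (9*z + (2 - k)*k) - 12 = (9*z + k*(2 - k)) - 12 = -12 + 9*z + k*(2 - k))
-417*215 + u(-10, -13) = -417*215 + (-12 + 9*(-10) - 1*(-13)*(-2 - 13)) = -89655 + (-12 - 90 - 1*(-13)*(-15)) = -89655 + (-12 - 90 - 195) = -89655 - 297 = -89952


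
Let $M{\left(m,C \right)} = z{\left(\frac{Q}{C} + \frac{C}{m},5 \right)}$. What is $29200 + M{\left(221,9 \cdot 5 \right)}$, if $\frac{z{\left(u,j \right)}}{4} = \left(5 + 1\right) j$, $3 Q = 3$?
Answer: $29320$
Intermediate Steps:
$Q = 1$ ($Q = \frac{1}{3} \cdot 3 = 1$)
$z{\left(u,j \right)} = 24 j$ ($z{\left(u,j \right)} = 4 \left(5 + 1\right) j = 4 \cdot 6 j = 24 j$)
$M{\left(m,C \right)} = 120$ ($M{\left(m,C \right)} = 24 \cdot 5 = 120$)
$29200 + M{\left(221,9 \cdot 5 \right)} = 29200 + 120 = 29320$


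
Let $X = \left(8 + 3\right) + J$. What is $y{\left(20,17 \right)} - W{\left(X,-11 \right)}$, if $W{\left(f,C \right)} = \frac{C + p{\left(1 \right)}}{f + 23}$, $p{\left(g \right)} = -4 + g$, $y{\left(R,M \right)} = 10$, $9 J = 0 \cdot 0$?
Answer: $\frac{177}{17} \approx 10.412$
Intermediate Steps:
$J = 0$ ($J = \frac{0 \cdot 0}{9} = \frac{1}{9} \cdot 0 = 0$)
$X = 11$ ($X = \left(8 + 3\right) + 0 = 11 + 0 = 11$)
$W{\left(f,C \right)} = \frac{-3 + C}{23 + f}$ ($W{\left(f,C \right)} = \frac{C + \left(-4 + 1\right)}{f + 23} = \frac{C - 3}{23 + f} = \frac{-3 + C}{23 + f}$)
$y{\left(20,17 \right)} - W{\left(X,-11 \right)} = 10 - \frac{-3 - 11}{23 + 11} = 10 - \frac{1}{34} \left(-14\right) = 10 - - \frac{7}{17} = 10 + \frac{7}{17} = \frac{177}{17}$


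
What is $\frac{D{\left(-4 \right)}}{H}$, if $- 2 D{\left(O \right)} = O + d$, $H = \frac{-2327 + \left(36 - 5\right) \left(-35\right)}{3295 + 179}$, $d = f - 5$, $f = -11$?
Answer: $- \frac{8685}{853} \approx -10.182$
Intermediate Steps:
$d = -16$ ($d = -11 - 5 = -16$)
$H = - \frac{1706}{1737}$ ($H = \frac{-2327 + 31 \left(-35\right)}{3474} = \left(-2327 - 1085\right) \frac{1}{3474} = \left(-3412\right) \frac{1}{3474} = - \frac{1706}{1737} \approx -0.98215$)
$D{\left(O \right)} = 8 - \frac{O}{2}$ ($D{\left(O \right)} = - \frac{O - 16}{2} = - \frac{-16 + O}{2} = 8 - \frac{O}{2}$)
$\frac{D{\left(-4 \right)}}{H} = \frac{8 - -2}{- \frac{1706}{1737}} = \left(8 + 2\right) \left(- \frac{1737}{1706}\right) = 10 \left(- \frac{1737}{1706}\right) = - \frac{8685}{853}$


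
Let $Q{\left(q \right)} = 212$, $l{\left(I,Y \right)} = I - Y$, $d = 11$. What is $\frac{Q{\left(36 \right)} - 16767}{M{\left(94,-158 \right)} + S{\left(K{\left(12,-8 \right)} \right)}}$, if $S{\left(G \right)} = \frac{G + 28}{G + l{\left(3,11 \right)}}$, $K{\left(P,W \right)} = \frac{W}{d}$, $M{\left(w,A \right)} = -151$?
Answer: $\frac{132440}{1233} \approx 107.41$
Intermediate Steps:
$K{\left(P,W \right)} = \frac{W}{11}$
$S{\left(G \right)} = \frac{28 + G}{-8 + G}$ ($S{\left(G \right)} = \frac{G + 28}{G + \left(3 - 11\right)} = \frac{28 + G}{G + \left(3 - 11\right)} = \frac{28 + G}{G - 8} = \frac{28 + G}{-8 + G}$)
$\frac{Q{\left(36 \right)} - 16767}{M{\left(94,-158 \right)} + S{\left(K{\left(12,-8 \right)} \right)}} = \frac{212 - 16767}{-151 + \frac{28 + \frac{1}{11} \left(-8\right)}{-8 + \frac{1}{11} \left(-8\right)}} = - \frac{16555}{-151 + \frac{28 - \frac{8}{11}}{-8 - \frac{8}{11}}} = - \frac{16555}{-151 + \frac{1}{- \frac{96}{11}} \cdot \frac{300}{11}} = - \frac{16555}{-151 - \frac{25}{8}} = - \frac{16555}{- \frac{1233}{8}} = \left(-16555\right) \left(- \frac{8}{1233}\right) = \frac{132440}{1233}$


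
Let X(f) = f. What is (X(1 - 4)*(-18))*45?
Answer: 2430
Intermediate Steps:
(X(1 - 4)*(-18))*45 = ((1 - 4)*(-18))*45 = -3*(-18)*45 = 54*45 = 2430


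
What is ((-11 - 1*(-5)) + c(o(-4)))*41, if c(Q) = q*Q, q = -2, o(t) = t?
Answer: 82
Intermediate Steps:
c(Q) = -2*Q
((-11 - 1*(-5)) + c(o(-4)))*41 = ((-11 - 1*(-5)) - 2*(-4))*41 = ((-11 + 5) + 8)*41 = (-6 + 8)*41 = 2*41 = 82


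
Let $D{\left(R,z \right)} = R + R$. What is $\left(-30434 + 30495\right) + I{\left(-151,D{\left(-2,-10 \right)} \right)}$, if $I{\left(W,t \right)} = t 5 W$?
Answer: $3081$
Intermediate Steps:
$D{\left(R,z \right)} = 2 R$
$I{\left(W,t \right)} = 5 W t$ ($I{\left(W,t \right)} = 5 t W = 5 W t$)
$\left(-30434 + 30495\right) + I{\left(-151,D{\left(-2,-10 \right)} \right)} = \left(-30434 + 30495\right) + 5 \left(-151\right) 2 \left(-2\right) = 61 + 5 \left(-151\right) \left(-4\right) = 61 + 3020 = 3081$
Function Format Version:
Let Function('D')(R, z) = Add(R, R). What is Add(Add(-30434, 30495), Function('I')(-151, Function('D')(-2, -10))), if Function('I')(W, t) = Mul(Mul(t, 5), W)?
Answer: 3081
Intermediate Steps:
Function('D')(R, z) = Mul(2, R)
Function('I')(W, t) = Mul(5, W, t) (Function('I')(W, t) = Mul(Mul(5, t), W) = Mul(5, W, t))
Add(Add(-30434, 30495), Function('I')(-151, Function('D')(-2, -10))) = Add(Add(-30434, 30495), Mul(5, -151, Mul(2, -2))) = Add(61, Mul(5, -151, -4)) = Add(61, 3020) = 3081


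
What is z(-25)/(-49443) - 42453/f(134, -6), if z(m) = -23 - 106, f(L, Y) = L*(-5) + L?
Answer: 699690941/8833816 ≈ 79.206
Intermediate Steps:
f(L, Y) = -4*L (f(L, Y) = -5*L + L = -4*L)
z(m) = -129
z(-25)/(-49443) - 42453/f(134, -6) = -129/(-49443) - 42453/((-4*134)) = -129*(-1/49443) - 42453/(-536) = 43/16481 - 42453*(-1/536) = 43/16481 + 42453/536 = 699690941/8833816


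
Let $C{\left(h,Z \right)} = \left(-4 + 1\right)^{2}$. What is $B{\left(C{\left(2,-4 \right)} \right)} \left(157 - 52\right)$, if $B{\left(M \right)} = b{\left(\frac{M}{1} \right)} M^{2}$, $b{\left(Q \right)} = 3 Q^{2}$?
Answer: $2066715$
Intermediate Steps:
$C{\left(h,Z \right)} = 9$ ($C{\left(h,Z \right)} = \left(-3\right)^{2} = 9$)
$B{\left(M \right)} = 3 M^{4}$ ($B{\left(M \right)} = 3 \left(\frac{M}{1}\right)^{2} M^{2} = 3 \left(M 1\right)^{2} M^{2} = 3 M^{2} M^{2} = 3 M^{4}$)
$B{\left(C{\left(2,-4 \right)} \right)} \left(157 - 52\right) = 3 \cdot 9^{4} \left(157 - 52\right) = 3 \cdot 6561 \cdot 105 = 19683 \cdot 105 = 2066715$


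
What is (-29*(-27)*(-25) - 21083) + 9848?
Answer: -30810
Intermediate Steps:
(-29*(-27)*(-25) - 21083) + 9848 = (783*(-25) - 21083) + 9848 = (-19575 - 21083) + 9848 = -40658 + 9848 = -30810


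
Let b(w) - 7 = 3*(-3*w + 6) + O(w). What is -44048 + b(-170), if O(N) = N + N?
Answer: -42833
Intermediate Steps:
O(N) = 2*N
b(w) = 25 - 7*w (b(w) = 7 + (3*(-3*w + 6) + 2*w) = 7 + (3*(6 - 3*w) + 2*w) = 7 + ((18 - 9*w) + 2*w) = 7 + (18 - 7*w) = 25 - 7*w)
-44048 + b(-170) = -44048 + (25 - 7*(-170)) = -44048 + (25 + 1190) = -44048 + 1215 = -42833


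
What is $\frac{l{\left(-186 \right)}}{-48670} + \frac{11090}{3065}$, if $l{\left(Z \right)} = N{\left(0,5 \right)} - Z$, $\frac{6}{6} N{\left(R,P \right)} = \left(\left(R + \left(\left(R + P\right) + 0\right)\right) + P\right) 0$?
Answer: $\frac{1739291}{481205} \approx 3.6144$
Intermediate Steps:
$N{\left(R,P \right)} = 0$ ($N{\left(R,P \right)} = \left(\left(R + \left(\left(R + P\right) + 0\right)\right) + P\right) 0 = \left(\left(R + \left(\left(P + R\right) + 0\right)\right) + P\right) 0 = \left(\left(R + \left(P + R\right)\right) + P\right) 0 = \left(\left(P + 2 R\right) + P\right) 0 = \left(2 P + 2 R\right) 0 = 0$)
$l{\left(Z \right)} = - Z$ ($l{\left(Z \right)} = 0 - Z = - Z$)
$\frac{l{\left(-186 \right)}}{-48670} + \frac{11090}{3065} = \frac{\left(-1\right) \left(-186\right)}{-48670} + \frac{11090}{3065} = 186 \left(- \frac{1}{48670}\right) + 11090 \cdot \frac{1}{3065} = - \frac{3}{785} + \frac{2218}{613} = \frac{1739291}{481205}$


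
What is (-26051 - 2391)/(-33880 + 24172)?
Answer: 14221/4854 ≈ 2.9297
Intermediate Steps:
(-26051 - 2391)/(-33880 + 24172) = -28442/(-9708) = -28442*(-1/9708) = 14221/4854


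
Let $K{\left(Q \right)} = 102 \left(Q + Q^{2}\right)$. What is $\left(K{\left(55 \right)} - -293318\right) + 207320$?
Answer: $814798$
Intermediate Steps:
$K{\left(Q \right)} = 102 Q + 102 Q^{2}$
$\left(K{\left(55 \right)} - -293318\right) + 207320 = \left(102 \cdot 55 \left(1 + 55\right) - -293318\right) + 207320 = \left(102 \cdot 55 \cdot 56 + 293318\right) + 207320 = \left(314160 + 293318\right) + 207320 = 607478 + 207320 = 814798$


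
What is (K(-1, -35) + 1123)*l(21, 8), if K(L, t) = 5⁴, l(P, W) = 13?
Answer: 22724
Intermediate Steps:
K(L, t) = 625
(K(-1, -35) + 1123)*l(21, 8) = (625 + 1123)*13 = 1748*13 = 22724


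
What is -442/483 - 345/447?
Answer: -121403/71967 ≈ -1.6869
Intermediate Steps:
-442/483 - 345/447 = -442*1/483 - 345*1/447 = -442/483 - 115/149 = -121403/71967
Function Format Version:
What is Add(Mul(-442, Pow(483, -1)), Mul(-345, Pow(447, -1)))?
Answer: Rational(-121403, 71967) ≈ -1.6869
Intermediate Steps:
Add(Mul(-442, Pow(483, -1)), Mul(-345, Pow(447, -1))) = Add(Mul(-442, Rational(1, 483)), Mul(-345, Rational(1, 447))) = Add(Rational(-442, 483), Rational(-115, 149)) = Rational(-121403, 71967)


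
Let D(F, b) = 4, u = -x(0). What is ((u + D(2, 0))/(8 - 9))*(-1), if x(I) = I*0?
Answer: 4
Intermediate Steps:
x(I) = 0
u = 0 (u = -1*0 = 0)
((u + D(2, 0))/(8 - 9))*(-1) = ((0 + 4)/(8 - 9))*(-1) = (4/(-1))*(-1) = (4*(-1))*(-1) = -4*(-1) = 4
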